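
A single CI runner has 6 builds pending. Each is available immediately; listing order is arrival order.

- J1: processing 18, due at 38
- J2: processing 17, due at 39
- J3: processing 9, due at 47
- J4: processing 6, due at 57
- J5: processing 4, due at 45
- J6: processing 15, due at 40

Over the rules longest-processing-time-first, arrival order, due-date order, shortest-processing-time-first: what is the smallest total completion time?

LPT (decreasing processing time): J1 J2 J6 J3 J4 J5.
J1: 0→18
J2: 18→35
J6: 35→50
J3: 50→59
J4: 59→65
J5: 65→69
Sum = 18+35+50+59+65+69 = 296.
FIFO (arrival order): J1 J2 J3 J4 J5 J6.
J1: 0→18
J2: 18→35
J3: 35→44
J4: 44→50
J5: 50→54
J6: 54→69
Sum = 18+35+44+50+54+69 = 270.
EDD (increasing due date): J1 J2 J6 J5 J3 J4.
J1: 0→18
J2: 18→35
J6: 35→50
J5: 50→54
J3: 54→63
J4: 63→69
Sum = 18+35+50+54+63+69 = 289.
SPT (increasing processing time): J5 J4 J3 J6 J2 J1.
J5: 0→4
J4: 4→10
J3: 10→19
J6: 19→34
J2: 34→51
J1: 51→69
Sum = 4+10+19+34+51+69 = 187.
LPT 296, FIFO 270, EDD 289, SPT 187 → minimum 187.

187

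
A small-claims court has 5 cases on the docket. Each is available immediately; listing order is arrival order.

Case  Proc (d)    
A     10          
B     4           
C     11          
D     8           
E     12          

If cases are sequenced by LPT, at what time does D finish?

41

LPT (decreasing processing time): E C A D B.
E: 0→12
C: 12→23
A: 23→33
D: 33→41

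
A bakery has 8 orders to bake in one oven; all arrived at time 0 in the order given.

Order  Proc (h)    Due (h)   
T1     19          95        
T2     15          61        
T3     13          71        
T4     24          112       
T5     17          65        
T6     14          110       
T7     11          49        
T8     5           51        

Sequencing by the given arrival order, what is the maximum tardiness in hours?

FIFO (arrival order): T1 T2 T3 T4 T5 T6 T7 T8.
T1: 0→19, due 95, tardiness 0
T2: 19→34, due 61, tardiness 0
T3: 34→47, due 71, tardiness 0
T4: 47→71, due 112, tardiness 0
T5: 71→88, due 65, tardiness 23
T6: 88→102, due 110, tardiness 0
T7: 102→113, due 49, tardiness 64
T8: 113→118, due 51, tardiness 67
Maximum = 67.

67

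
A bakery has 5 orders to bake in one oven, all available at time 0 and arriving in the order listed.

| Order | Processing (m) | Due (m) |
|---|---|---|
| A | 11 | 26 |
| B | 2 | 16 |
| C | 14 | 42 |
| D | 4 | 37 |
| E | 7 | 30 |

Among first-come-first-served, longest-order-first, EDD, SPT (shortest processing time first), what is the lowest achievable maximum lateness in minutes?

-4

FIFO (arrival order): A B C D E.
A: 0→11, due 26, lateness -15
B: 11→13, due 16, lateness -3
C: 13→27, due 42, lateness -15
D: 27→31, due 37, lateness -6
E: 31→38, due 30, lateness 8
Maximum = 8.
LPT (decreasing processing time): C A E D B.
C: 0→14, due 42, lateness -28
A: 14→25, due 26, lateness -1
E: 25→32, due 30, lateness 2
D: 32→36, due 37, lateness -1
B: 36→38, due 16, lateness 22
Maximum = 22.
EDD (increasing due date): B A E D C.
B: 0→2, due 16, lateness -14
A: 2→13, due 26, lateness -13
E: 13→20, due 30, lateness -10
D: 20→24, due 37, lateness -13
C: 24→38, due 42, lateness -4
Maximum = -4.
SPT (increasing processing time): B D E A C.
B: 0→2, due 16, lateness -14
D: 2→6, due 37, lateness -31
E: 6→13, due 30, lateness -17
A: 13→24, due 26, lateness -2
C: 24→38, due 42, lateness -4
Maximum = -2.
FIFO 8, LPT 22, EDD -4, SPT -2 → minimum -4.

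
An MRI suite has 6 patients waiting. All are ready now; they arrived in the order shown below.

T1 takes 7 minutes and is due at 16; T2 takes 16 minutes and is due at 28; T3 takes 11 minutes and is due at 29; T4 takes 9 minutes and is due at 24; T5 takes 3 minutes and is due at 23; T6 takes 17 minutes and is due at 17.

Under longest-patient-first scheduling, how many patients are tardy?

LPT (decreasing processing time): T6 T2 T3 T4 T1 T5.
T6: 0→17, due 17, tardiness 0
T2: 17→33, due 28, tardiness 5
T3: 33→44, due 29, tardiness 15
T4: 44→53, due 24, tardiness 29
T1: 53→60, due 16, tardiness 44
T5: 60→63, due 23, tardiness 40
Late patients: 5.

5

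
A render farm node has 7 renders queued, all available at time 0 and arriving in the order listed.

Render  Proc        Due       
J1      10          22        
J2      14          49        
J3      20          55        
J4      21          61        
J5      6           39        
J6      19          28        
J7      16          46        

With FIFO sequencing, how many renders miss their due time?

4

FIFO (arrival order): J1 J2 J3 J4 J5 J6 J7.
J1: 0→10, due 22, tardiness 0
J2: 10→24, due 49, tardiness 0
J3: 24→44, due 55, tardiness 0
J4: 44→65, due 61, tardiness 4
J5: 65→71, due 39, tardiness 32
J6: 71→90, due 28, tardiness 62
J7: 90→106, due 46, tardiness 60
Late renders: 4.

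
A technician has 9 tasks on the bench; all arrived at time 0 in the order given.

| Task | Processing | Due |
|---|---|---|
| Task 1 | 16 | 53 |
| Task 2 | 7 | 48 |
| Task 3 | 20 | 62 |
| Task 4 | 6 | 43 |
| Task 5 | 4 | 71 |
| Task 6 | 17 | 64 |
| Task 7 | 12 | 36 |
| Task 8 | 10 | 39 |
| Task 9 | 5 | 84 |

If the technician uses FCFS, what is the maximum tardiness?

53

FIFO (arrival order): Task 1 Task 2 Task 3 Task 4 Task 5 Task 6 Task 7 Task 8 Task 9.
Task 1: 0→16, due 53, tardiness 0
Task 2: 16→23, due 48, tardiness 0
Task 3: 23→43, due 62, tardiness 0
Task 4: 43→49, due 43, tardiness 6
Task 5: 49→53, due 71, tardiness 0
Task 6: 53→70, due 64, tardiness 6
Task 7: 70→82, due 36, tardiness 46
Task 8: 82→92, due 39, tardiness 53
Task 9: 92→97, due 84, tardiness 13
Maximum = 53.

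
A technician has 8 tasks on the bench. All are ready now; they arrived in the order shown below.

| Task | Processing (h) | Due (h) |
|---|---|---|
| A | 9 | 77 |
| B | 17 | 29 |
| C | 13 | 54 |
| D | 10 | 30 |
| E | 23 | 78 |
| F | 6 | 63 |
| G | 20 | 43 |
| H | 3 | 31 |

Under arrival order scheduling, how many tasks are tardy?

4

FIFO (arrival order): A B C D E F G H.
A: 0→9, due 77, tardiness 0
B: 9→26, due 29, tardiness 0
C: 26→39, due 54, tardiness 0
D: 39→49, due 30, tardiness 19
E: 49→72, due 78, tardiness 0
F: 72→78, due 63, tardiness 15
G: 78→98, due 43, tardiness 55
H: 98→101, due 31, tardiness 70
Late tasks: 4.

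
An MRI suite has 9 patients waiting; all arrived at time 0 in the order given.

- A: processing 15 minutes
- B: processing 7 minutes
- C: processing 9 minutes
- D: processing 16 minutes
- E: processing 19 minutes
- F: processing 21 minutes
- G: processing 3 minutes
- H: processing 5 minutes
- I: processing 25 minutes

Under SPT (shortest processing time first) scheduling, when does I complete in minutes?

120

SPT (increasing processing time): G H B C A D E F I.
G: 0→3
H: 3→8
B: 8→15
C: 15→24
A: 24→39
D: 39→55
E: 55→74
F: 74→95
I: 95→120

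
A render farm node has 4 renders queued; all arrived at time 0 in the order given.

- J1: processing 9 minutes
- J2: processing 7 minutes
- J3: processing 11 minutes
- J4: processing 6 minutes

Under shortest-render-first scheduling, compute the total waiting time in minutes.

SPT (increasing processing time): J4 J2 J1 J3.
J4: waits 0, runs 0→6
J2: waits 6, runs 6→13
J1: waits 13, runs 13→22
J3: waits 22, runs 22→33
Sum = 0+6+13+22 = 41.

41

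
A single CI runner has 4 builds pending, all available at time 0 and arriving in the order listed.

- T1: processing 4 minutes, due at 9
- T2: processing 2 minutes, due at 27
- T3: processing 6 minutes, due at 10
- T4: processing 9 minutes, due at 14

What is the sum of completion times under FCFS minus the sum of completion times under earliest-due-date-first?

FIFO (arrival order): T1 T2 T3 T4.
T1: 0→4
T2: 4→6
T3: 6→12
T4: 12→21
Sum = 4+6+12+21 = 43.
EDD (increasing due date): T1 T3 T4 T2.
T1: 0→4
T3: 4→10
T4: 10→19
T2: 19→21
Sum = 4+10+19+21 = 54.
Difference = 43 − 54 = -11.

-11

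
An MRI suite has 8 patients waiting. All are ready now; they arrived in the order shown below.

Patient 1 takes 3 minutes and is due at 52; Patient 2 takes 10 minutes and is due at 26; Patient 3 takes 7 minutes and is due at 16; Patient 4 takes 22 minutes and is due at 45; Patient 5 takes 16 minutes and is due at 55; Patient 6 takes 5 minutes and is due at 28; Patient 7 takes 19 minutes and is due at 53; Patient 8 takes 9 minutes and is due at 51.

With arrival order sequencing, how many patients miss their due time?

5

FIFO (arrival order): Patient 1 Patient 2 Patient 3 Patient 4 Patient 5 Patient 6 Patient 7 Patient 8.
Patient 1: 0→3, due 52, tardiness 0
Patient 2: 3→13, due 26, tardiness 0
Patient 3: 13→20, due 16, tardiness 4
Patient 4: 20→42, due 45, tardiness 0
Patient 5: 42→58, due 55, tardiness 3
Patient 6: 58→63, due 28, tardiness 35
Patient 7: 63→82, due 53, tardiness 29
Patient 8: 82→91, due 51, tardiness 40
Late patients: 5.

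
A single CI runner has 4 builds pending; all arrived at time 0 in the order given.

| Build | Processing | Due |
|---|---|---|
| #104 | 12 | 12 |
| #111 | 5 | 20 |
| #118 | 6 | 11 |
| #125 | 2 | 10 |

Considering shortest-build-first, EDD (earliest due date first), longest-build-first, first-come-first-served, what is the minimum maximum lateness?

8

SPT (increasing processing time): #125 #111 #118 #104.
#125: 0→2, due 10, lateness -8
#111: 2→7, due 20, lateness -13
#118: 7→13, due 11, lateness 2
#104: 13→25, due 12, lateness 13
Maximum = 13.
EDD (increasing due date): #125 #118 #104 #111.
#125: 0→2, due 10, lateness -8
#118: 2→8, due 11, lateness -3
#104: 8→20, due 12, lateness 8
#111: 20→25, due 20, lateness 5
Maximum = 8.
LPT (decreasing processing time): #104 #118 #111 #125.
#104: 0→12, due 12, lateness 0
#118: 12→18, due 11, lateness 7
#111: 18→23, due 20, lateness 3
#125: 23→25, due 10, lateness 15
Maximum = 15.
FIFO (arrival order): #104 #111 #118 #125.
#104: 0→12, due 12, lateness 0
#111: 12→17, due 20, lateness -3
#118: 17→23, due 11, lateness 12
#125: 23→25, due 10, lateness 15
Maximum = 15.
SPT 13, EDD 8, LPT 15, FIFO 15 → minimum 8.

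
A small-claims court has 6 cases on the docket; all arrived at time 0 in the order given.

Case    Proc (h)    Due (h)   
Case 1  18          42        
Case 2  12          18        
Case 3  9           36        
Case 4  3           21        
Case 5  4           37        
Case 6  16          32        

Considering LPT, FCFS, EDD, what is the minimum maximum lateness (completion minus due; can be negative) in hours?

LPT (decreasing processing time): Case 1 Case 6 Case 2 Case 3 Case 5 Case 4.
Case 1: 0→18, due 42, lateness -24
Case 6: 18→34, due 32, lateness 2
Case 2: 34→46, due 18, lateness 28
Case 3: 46→55, due 36, lateness 19
Case 5: 55→59, due 37, lateness 22
Case 4: 59→62, due 21, lateness 41
Maximum = 41.
FIFO (arrival order): Case 1 Case 2 Case 3 Case 4 Case 5 Case 6.
Case 1: 0→18, due 42, lateness -24
Case 2: 18→30, due 18, lateness 12
Case 3: 30→39, due 36, lateness 3
Case 4: 39→42, due 21, lateness 21
Case 5: 42→46, due 37, lateness 9
Case 6: 46→62, due 32, lateness 30
Maximum = 30.
EDD (increasing due date): Case 2 Case 4 Case 6 Case 3 Case 5 Case 1.
Case 2: 0→12, due 18, lateness -6
Case 4: 12→15, due 21, lateness -6
Case 6: 15→31, due 32, lateness -1
Case 3: 31→40, due 36, lateness 4
Case 5: 40→44, due 37, lateness 7
Case 1: 44→62, due 42, lateness 20
Maximum = 20.
LPT 41, FIFO 30, EDD 20 → minimum 20.

20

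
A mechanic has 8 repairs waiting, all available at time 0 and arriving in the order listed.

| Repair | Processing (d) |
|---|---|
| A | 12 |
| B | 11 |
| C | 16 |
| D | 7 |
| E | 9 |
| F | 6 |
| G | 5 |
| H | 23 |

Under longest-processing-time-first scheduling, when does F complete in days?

LPT (decreasing processing time): H C A B E D F G.
H: 0→23
C: 23→39
A: 39→51
B: 51→62
E: 62→71
D: 71→78
F: 78→84

84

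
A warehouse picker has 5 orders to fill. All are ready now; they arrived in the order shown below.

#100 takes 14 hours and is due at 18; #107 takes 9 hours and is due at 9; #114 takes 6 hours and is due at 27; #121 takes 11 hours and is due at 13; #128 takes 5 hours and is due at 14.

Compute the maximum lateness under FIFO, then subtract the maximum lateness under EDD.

FIFO (arrival order): #100 #107 #114 #121 #128.
#100: 0→14, due 18, lateness -4
#107: 14→23, due 9, lateness 14
#114: 23→29, due 27, lateness 2
#121: 29→40, due 13, lateness 27
#128: 40→45, due 14, lateness 31
Maximum = 31.
EDD (increasing due date): #107 #121 #128 #100 #114.
#107: 0→9, due 9, lateness 0
#121: 9→20, due 13, lateness 7
#128: 20→25, due 14, lateness 11
#100: 25→39, due 18, lateness 21
#114: 39→45, due 27, lateness 18
Maximum = 21.
Difference = 31 − 21 = 10.

10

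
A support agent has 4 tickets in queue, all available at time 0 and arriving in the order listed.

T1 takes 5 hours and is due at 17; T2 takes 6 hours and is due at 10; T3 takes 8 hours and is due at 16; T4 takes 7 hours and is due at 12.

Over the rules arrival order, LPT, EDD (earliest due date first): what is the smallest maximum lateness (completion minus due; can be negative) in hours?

9

FIFO (arrival order): T1 T2 T3 T4.
T1: 0→5, due 17, lateness -12
T2: 5→11, due 10, lateness 1
T3: 11→19, due 16, lateness 3
T4: 19→26, due 12, lateness 14
Maximum = 14.
LPT (decreasing processing time): T3 T4 T2 T1.
T3: 0→8, due 16, lateness -8
T4: 8→15, due 12, lateness 3
T2: 15→21, due 10, lateness 11
T1: 21→26, due 17, lateness 9
Maximum = 11.
EDD (increasing due date): T2 T4 T3 T1.
T2: 0→6, due 10, lateness -4
T4: 6→13, due 12, lateness 1
T3: 13→21, due 16, lateness 5
T1: 21→26, due 17, lateness 9
Maximum = 9.
FIFO 14, LPT 11, EDD 9 → minimum 9.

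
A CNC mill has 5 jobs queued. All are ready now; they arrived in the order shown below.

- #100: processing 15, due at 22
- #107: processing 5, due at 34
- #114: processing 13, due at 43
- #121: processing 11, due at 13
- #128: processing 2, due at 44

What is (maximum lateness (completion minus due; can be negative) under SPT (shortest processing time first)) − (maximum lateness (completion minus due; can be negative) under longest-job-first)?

-2

SPT (increasing processing time): #128 #107 #121 #114 #100.
#128: 0→2, due 44, lateness -42
#107: 2→7, due 34, lateness -27
#121: 7→18, due 13, lateness 5
#114: 18→31, due 43, lateness -12
#100: 31→46, due 22, lateness 24
Maximum = 24.
LPT (decreasing processing time): #100 #114 #121 #107 #128.
#100: 0→15, due 22, lateness -7
#114: 15→28, due 43, lateness -15
#121: 28→39, due 13, lateness 26
#107: 39→44, due 34, lateness 10
#128: 44→46, due 44, lateness 2
Maximum = 26.
Difference = 24 − 26 = -2.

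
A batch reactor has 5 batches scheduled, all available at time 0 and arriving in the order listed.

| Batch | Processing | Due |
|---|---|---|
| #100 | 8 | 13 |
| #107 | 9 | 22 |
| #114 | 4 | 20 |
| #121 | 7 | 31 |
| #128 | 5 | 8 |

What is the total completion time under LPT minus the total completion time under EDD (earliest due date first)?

18

LPT (decreasing processing time): #107 #100 #121 #128 #114.
#107: 0→9
#100: 9→17
#121: 17→24
#128: 24→29
#114: 29→33
Sum = 9+17+24+29+33 = 112.
EDD (increasing due date): #128 #100 #114 #107 #121.
#128: 0→5
#100: 5→13
#114: 13→17
#107: 17→26
#121: 26→33
Sum = 5+13+17+26+33 = 94.
Difference = 112 − 94 = 18.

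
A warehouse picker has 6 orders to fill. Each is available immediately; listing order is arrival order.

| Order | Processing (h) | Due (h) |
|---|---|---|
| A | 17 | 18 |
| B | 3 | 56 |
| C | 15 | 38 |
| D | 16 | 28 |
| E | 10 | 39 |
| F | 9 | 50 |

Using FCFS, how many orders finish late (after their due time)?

FIFO (arrival order): A B C D E F.
A: 0→17, due 18, tardiness 0
B: 17→20, due 56, tardiness 0
C: 20→35, due 38, tardiness 0
D: 35→51, due 28, tardiness 23
E: 51→61, due 39, tardiness 22
F: 61→70, due 50, tardiness 20
Late orders: 3.

3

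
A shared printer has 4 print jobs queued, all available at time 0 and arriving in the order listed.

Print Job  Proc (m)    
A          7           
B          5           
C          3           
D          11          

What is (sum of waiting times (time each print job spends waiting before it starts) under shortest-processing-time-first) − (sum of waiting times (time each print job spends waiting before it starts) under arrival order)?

-8

SPT (increasing processing time): C B A D.
C: waits 0, runs 0→3
B: waits 3, runs 3→8
A: waits 8, runs 8→15
D: waits 15, runs 15→26
Sum = 0+3+8+15 = 26.
FIFO (arrival order): A B C D.
A: waits 0, runs 0→7
B: waits 7, runs 7→12
C: waits 12, runs 12→15
D: waits 15, runs 15→26
Sum = 0+7+12+15 = 34.
Difference = 26 − 34 = -8.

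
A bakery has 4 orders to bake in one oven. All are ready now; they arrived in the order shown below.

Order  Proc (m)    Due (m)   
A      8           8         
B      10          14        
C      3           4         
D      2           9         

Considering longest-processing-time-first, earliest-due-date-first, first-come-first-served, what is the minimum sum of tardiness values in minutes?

LPT (decreasing processing time): B A C D.
B: 0→10, due 14, tardiness 0
A: 10→18, due 8, tardiness 10
C: 18→21, due 4, tardiness 17
D: 21→23, due 9, tardiness 14
Sum = 0+10+17+14 = 41.
EDD (increasing due date): C A D B.
C: 0→3, due 4, tardiness 0
A: 3→11, due 8, tardiness 3
D: 11→13, due 9, tardiness 4
B: 13→23, due 14, tardiness 9
Sum = 0+3+4+9 = 16.
FIFO (arrival order): A B C D.
A: 0→8, due 8, tardiness 0
B: 8→18, due 14, tardiness 4
C: 18→21, due 4, tardiness 17
D: 21→23, due 9, tardiness 14
Sum = 0+4+17+14 = 35.
LPT 41, EDD 16, FIFO 35 → minimum 16.

16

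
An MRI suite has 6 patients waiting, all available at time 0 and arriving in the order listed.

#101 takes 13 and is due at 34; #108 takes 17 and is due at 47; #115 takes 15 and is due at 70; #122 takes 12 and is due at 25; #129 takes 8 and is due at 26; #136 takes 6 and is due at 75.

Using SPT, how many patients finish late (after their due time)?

SPT (increasing processing time): #136 #129 #122 #101 #115 #108.
#136: 0→6, due 75, tardiness 0
#129: 6→14, due 26, tardiness 0
#122: 14→26, due 25, tardiness 1
#101: 26→39, due 34, tardiness 5
#115: 39→54, due 70, tardiness 0
#108: 54→71, due 47, tardiness 24
Late patients: 3.

3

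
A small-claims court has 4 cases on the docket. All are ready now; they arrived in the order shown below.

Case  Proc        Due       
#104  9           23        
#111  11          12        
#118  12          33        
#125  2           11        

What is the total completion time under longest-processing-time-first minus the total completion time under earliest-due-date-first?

30

LPT (decreasing processing time): #118 #111 #104 #125.
#118: 0→12
#111: 12→23
#104: 23→32
#125: 32→34
Sum = 12+23+32+34 = 101.
EDD (increasing due date): #125 #111 #104 #118.
#125: 0→2
#111: 2→13
#104: 13→22
#118: 22→34
Sum = 2+13+22+34 = 71.
Difference = 101 − 71 = 30.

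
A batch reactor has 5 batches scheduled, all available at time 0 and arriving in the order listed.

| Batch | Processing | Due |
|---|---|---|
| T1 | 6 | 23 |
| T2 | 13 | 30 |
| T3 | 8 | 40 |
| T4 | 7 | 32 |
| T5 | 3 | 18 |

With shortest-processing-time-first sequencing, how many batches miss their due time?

1

SPT (increasing processing time): T5 T1 T4 T3 T2.
T5: 0→3, due 18, tardiness 0
T1: 3→9, due 23, tardiness 0
T4: 9→16, due 32, tardiness 0
T3: 16→24, due 40, tardiness 0
T2: 24→37, due 30, tardiness 7
Late batches: 1.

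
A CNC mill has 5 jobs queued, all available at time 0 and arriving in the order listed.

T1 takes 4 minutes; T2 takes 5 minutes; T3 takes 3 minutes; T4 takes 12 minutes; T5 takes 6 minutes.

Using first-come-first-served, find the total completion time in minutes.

FIFO (arrival order): T1 T2 T3 T4 T5.
T1: 0→4
T2: 4→9
T3: 9→12
T4: 12→24
T5: 24→30
Sum = 4+9+12+24+30 = 79.

79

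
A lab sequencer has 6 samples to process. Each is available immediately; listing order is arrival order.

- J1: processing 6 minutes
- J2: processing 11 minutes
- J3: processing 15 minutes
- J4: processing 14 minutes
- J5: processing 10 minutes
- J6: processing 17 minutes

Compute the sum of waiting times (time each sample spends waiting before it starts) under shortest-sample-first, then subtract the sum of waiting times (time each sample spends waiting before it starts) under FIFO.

SPT (increasing processing time): J1 J5 J2 J4 J3 J6.
J1: waits 0, runs 0→6
J5: waits 6, runs 6→16
J2: waits 16, runs 16→27
J4: waits 27, runs 27→41
J3: waits 41, runs 41→56
J6: waits 56, runs 56→73
Sum = 0+6+16+27+41+56 = 146.
FIFO (arrival order): J1 J2 J3 J4 J5 J6.
J1: waits 0, runs 0→6
J2: waits 6, runs 6→17
J3: waits 17, runs 17→32
J4: waits 32, runs 32→46
J5: waits 46, runs 46→56
J6: waits 56, runs 56→73
Sum = 0+6+17+32+46+56 = 157.
Difference = 146 − 157 = -11.

-11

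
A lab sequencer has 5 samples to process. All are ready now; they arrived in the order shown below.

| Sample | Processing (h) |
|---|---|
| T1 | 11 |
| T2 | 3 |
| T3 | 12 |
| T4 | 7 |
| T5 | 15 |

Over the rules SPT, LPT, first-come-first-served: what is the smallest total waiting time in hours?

67

SPT (increasing processing time): T2 T4 T1 T3 T5.
T2: waits 0, runs 0→3
T4: waits 3, runs 3→10
T1: waits 10, runs 10→21
T3: waits 21, runs 21→33
T5: waits 33, runs 33→48
Sum = 0+3+10+21+33 = 67.
LPT (decreasing processing time): T5 T3 T1 T4 T2.
T5: waits 0, runs 0→15
T3: waits 15, runs 15→27
T1: waits 27, runs 27→38
T4: waits 38, runs 38→45
T2: waits 45, runs 45→48
Sum = 0+15+27+38+45 = 125.
FIFO (arrival order): T1 T2 T3 T4 T5.
T1: waits 0, runs 0→11
T2: waits 11, runs 11→14
T3: waits 14, runs 14→26
T4: waits 26, runs 26→33
T5: waits 33, runs 33→48
Sum = 0+11+14+26+33 = 84.
SPT 67, LPT 125, FIFO 84 → minimum 67.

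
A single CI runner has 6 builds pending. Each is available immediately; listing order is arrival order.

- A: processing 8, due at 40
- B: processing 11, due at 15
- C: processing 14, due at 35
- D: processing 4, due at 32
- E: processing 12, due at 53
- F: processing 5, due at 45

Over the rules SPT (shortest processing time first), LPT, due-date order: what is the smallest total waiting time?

SPT (increasing processing time): D F A B E C.
D: waits 0, runs 0→4
F: waits 4, runs 4→9
A: waits 9, runs 9→17
B: waits 17, runs 17→28
E: waits 28, runs 28→40
C: waits 40, runs 40→54
Sum = 0+4+9+17+28+40 = 98.
LPT (decreasing processing time): C E B A F D.
C: waits 0, runs 0→14
E: waits 14, runs 14→26
B: waits 26, runs 26→37
A: waits 37, runs 37→45
F: waits 45, runs 45→50
D: waits 50, runs 50→54
Sum = 0+14+26+37+45+50 = 172.
EDD (increasing due date): B D C A F E.
B: waits 0, runs 0→11
D: waits 11, runs 11→15
C: waits 15, runs 15→29
A: waits 29, runs 29→37
F: waits 37, runs 37→42
E: waits 42, runs 42→54
Sum = 0+11+15+29+37+42 = 134.
SPT 98, LPT 172, EDD 134 → minimum 98.

98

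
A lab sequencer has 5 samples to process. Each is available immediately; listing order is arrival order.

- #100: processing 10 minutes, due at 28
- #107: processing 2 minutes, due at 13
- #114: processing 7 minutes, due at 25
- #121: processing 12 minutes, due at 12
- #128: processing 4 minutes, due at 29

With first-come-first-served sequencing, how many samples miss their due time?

FIFO (arrival order): #100 #107 #114 #121 #128.
#100: 0→10, due 28, tardiness 0
#107: 10→12, due 13, tardiness 0
#114: 12→19, due 25, tardiness 0
#121: 19→31, due 12, tardiness 19
#128: 31→35, due 29, tardiness 6
Late samples: 2.

2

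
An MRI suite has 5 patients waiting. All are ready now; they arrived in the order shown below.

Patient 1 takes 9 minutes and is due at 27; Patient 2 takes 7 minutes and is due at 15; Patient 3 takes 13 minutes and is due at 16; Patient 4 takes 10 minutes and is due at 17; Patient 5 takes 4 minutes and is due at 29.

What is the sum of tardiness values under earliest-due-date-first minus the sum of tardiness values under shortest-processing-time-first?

3

EDD (increasing due date): Patient 2 Patient 3 Patient 4 Patient 1 Patient 5.
Patient 2: 0→7, due 15, tardiness 0
Patient 3: 7→20, due 16, tardiness 4
Patient 4: 20→30, due 17, tardiness 13
Patient 1: 30→39, due 27, tardiness 12
Patient 5: 39→43, due 29, tardiness 14
Sum = 0+4+13+12+14 = 43.
SPT (increasing processing time): Patient 5 Patient 2 Patient 1 Patient 4 Patient 3.
Patient 5: 0→4, due 29, tardiness 0
Patient 2: 4→11, due 15, tardiness 0
Patient 1: 11→20, due 27, tardiness 0
Patient 4: 20→30, due 17, tardiness 13
Patient 3: 30→43, due 16, tardiness 27
Sum = 0+0+0+13+27 = 40.
Difference = 43 − 40 = 3.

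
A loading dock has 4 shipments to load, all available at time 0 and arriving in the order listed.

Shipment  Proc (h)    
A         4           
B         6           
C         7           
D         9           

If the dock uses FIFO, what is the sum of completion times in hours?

57

FIFO (arrival order): A B C D.
A: 0→4
B: 4→10
C: 10→17
D: 17→26
Sum = 4+10+17+26 = 57.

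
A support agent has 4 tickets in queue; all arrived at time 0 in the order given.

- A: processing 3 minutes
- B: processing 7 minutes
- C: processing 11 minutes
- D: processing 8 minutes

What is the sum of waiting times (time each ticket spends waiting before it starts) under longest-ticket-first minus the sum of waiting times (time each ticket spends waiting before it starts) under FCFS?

LPT (decreasing processing time): C D B A.
C: waits 0, runs 0→11
D: waits 11, runs 11→19
B: waits 19, runs 19→26
A: waits 26, runs 26→29
Sum = 0+11+19+26 = 56.
FIFO (arrival order): A B C D.
A: waits 0, runs 0→3
B: waits 3, runs 3→10
C: waits 10, runs 10→21
D: waits 21, runs 21→29
Sum = 0+3+10+21 = 34.
Difference = 56 − 34 = 22.

22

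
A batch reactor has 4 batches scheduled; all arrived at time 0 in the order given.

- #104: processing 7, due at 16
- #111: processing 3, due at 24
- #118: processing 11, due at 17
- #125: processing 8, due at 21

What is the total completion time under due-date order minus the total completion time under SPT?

EDD (increasing due date): #104 #118 #125 #111.
#104: 0→7
#118: 7→18
#125: 18→26
#111: 26→29
Sum = 7+18+26+29 = 80.
SPT (increasing processing time): #111 #104 #125 #118.
#111: 0→3
#104: 3→10
#125: 10→18
#118: 18→29
Sum = 3+10+18+29 = 60.
Difference = 80 − 60 = 20.

20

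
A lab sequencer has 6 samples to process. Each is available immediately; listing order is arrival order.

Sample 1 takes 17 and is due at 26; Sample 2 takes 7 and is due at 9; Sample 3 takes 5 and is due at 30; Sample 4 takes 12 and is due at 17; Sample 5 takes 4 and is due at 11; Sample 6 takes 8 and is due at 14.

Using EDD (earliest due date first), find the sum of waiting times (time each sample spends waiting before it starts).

EDD (increasing due date): Sample 2 Sample 5 Sample 6 Sample 4 Sample 1 Sample 3.
Sample 2: waits 0, runs 0→7
Sample 5: waits 7, runs 7→11
Sample 6: waits 11, runs 11→19
Sample 4: waits 19, runs 19→31
Sample 1: waits 31, runs 31→48
Sample 3: waits 48, runs 48→53
Sum = 0+7+11+19+31+48 = 116.

116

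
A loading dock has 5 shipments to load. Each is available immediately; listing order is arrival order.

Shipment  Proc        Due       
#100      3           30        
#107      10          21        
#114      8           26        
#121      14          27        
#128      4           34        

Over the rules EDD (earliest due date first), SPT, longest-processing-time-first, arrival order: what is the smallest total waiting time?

EDD (increasing due date): #107 #114 #121 #100 #128.
#107: waits 0, runs 0→10
#114: waits 10, runs 10→18
#121: waits 18, runs 18→32
#100: waits 32, runs 32→35
#128: waits 35, runs 35→39
Sum = 0+10+18+32+35 = 95.
SPT (increasing processing time): #100 #128 #114 #107 #121.
#100: waits 0, runs 0→3
#128: waits 3, runs 3→7
#114: waits 7, runs 7→15
#107: waits 15, runs 15→25
#121: waits 25, runs 25→39
Sum = 0+3+7+15+25 = 50.
LPT (decreasing processing time): #121 #107 #114 #128 #100.
#121: waits 0, runs 0→14
#107: waits 14, runs 14→24
#114: waits 24, runs 24→32
#128: waits 32, runs 32→36
#100: waits 36, runs 36→39
Sum = 0+14+24+32+36 = 106.
FIFO (arrival order): #100 #107 #114 #121 #128.
#100: waits 0, runs 0→3
#107: waits 3, runs 3→13
#114: waits 13, runs 13→21
#121: waits 21, runs 21→35
#128: waits 35, runs 35→39
Sum = 0+3+13+21+35 = 72.
EDD 95, SPT 50, LPT 106, FIFO 72 → minimum 50.

50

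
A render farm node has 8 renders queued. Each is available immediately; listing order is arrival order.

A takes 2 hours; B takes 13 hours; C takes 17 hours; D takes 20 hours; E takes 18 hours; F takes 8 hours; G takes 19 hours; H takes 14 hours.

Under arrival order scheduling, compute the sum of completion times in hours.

FIFO (arrival order): A B C D E F G H.
A: 0→2
B: 2→15
C: 15→32
D: 32→52
E: 52→70
F: 70→78
G: 78→97
H: 97→111
Sum = 2+15+32+52+70+78+97+111 = 457.

457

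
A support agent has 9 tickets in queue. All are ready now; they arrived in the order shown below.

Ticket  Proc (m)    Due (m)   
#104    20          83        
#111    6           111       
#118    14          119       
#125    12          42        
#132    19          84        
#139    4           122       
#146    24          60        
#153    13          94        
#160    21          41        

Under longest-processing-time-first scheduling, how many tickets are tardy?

5

LPT (decreasing processing time): #146 #160 #104 #132 #118 #153 #125 #111 #139.
#146: 0→24, due 60, tardiness 0
#160: 24→45, due 41, tardiness 4
#104: 45→65, due 83, tardiness 0
#132: 65→84, due 84, tardiness 0
#118: 84→98, due 119, tardiness 0
#153: 98→111, due 94, tardiness 17
#125: 111→123, due 42, tardiness 81
#111: 123→129, due 111, tardiness 18
#139: 129→133, due 122, tardiness 11
Late tickets: 5.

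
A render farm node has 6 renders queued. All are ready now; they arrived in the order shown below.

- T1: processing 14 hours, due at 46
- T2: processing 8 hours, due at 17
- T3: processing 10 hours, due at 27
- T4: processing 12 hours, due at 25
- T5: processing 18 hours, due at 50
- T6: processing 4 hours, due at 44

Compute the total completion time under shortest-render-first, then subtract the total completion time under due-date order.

-20

SPT (increasing processing time): T6 T2 T3 T4 T1 T5.
T6: 0→4
T2: 4→12
T3: 12→22
T4: 22→34
T1: 34→48
T5: 48→66
Sum = 4+12+22+34+48+66 = 186.
EDD (increasing due date): T2 T4 T3 T6 T1 T5.
T2: 0→8
T4: 8→20
T3: 20→30
T6: 30→34
T1: 34→48
T5: 48→66
Sum = 8+20+30+34+48+66 = 206.
Difference = 186 − 206 = -20.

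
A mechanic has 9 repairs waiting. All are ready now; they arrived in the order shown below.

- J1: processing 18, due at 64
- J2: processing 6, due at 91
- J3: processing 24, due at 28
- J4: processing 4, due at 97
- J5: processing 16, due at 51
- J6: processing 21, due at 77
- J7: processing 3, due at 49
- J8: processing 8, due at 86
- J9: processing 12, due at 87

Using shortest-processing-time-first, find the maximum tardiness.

SPT (increasing processing time): J7 J4 J2 J8 J9 J5 J1 J6 J3.
J7: 0→3, due 49, tardiness 0
J4: 3→7, due 97, tardiness 0
J2: 7→13, due 91, tardiness 0
J8: 13→21, due 86, tardiness 0
J9: 21→33, due 87, tardiness 0
J5: 33→49, due 51, tardiness 0
J1: 49→67, due 64, tardiness 3
J6: 67→88, due 77, tardiness 11
J3: 88→112, due 28, tardiness 84
Maximum = 84.

84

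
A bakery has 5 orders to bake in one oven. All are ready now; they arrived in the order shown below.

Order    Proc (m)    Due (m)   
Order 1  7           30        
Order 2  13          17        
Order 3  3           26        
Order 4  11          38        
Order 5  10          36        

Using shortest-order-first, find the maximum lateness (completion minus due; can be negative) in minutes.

SPT (increasing processing time): Order 3 Order 1 Order 5 Order 4 Order 2.
Order 3: 0→3, due 26, lateness -23
Order 1: 3→10, due 30, lateness -20
Order 5: 10→20, due 36, lateness -16
Order 4: 20→31, due 38, lateness -7
Order 2: 31→44, due 17, lateness 27
Maximum = 27.

27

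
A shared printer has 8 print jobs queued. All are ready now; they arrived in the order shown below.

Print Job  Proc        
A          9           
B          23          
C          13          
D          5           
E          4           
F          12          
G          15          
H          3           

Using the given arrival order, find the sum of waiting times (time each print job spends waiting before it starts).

337

FIFO (arrival order): A B C D E F G H.
A: waits 0, runs 0→9
B: waits 9, runs 9→32
C: waits 32, runs 32→45
D: waits 45, runs 45→50
E: waits 50, runs 50→54
F: waits 54, runs 54→66
G: waits 66, runs 66→81
H: waits 81, runs 81→84
Sum = 0+9+32+45+50+54+66+81 = 337.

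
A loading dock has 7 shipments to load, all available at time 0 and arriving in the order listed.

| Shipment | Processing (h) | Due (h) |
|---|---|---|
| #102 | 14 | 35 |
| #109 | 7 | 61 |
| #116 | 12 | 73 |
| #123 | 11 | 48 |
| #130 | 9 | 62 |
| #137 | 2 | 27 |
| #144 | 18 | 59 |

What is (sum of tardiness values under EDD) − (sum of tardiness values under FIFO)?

EDD (increasing due date): #137 #102 #123 #144 #109 #130 #116.
#137: 0→2, due 27, tardiness 0
#102: 2→16, due 35, tardiness 0
#123: 16→27, due 48, tardiness 0
#144: 27→45, due 59, tardiness 0
#109: 45→52, due 61, tardiness 0
#130: 52→61, due 62, tardiness 0
#116: 61→73, due 73, tardiness 0
Sum = 0+0+0+0+0+0+0 = 0.
FIFO (arrival order): #102 #109 #116 #123 #130 #137 #144.
#102: 0→14, due 35, tardiness 0
#109: 14→21, due 61, tardiness 0
#116: 21→33, due 73, tardiness 0
#123: 33→44, due 48, tardiness 0
#130: 44→53, due 62, tardiness 0
#137: 53→55, due 27, tardiness 28
#144: 55→73, due 59, tardiness 14
Sum = 0+0+0+0+0+28+14 = 42.
Difference = 0 − 42 = -42.

-42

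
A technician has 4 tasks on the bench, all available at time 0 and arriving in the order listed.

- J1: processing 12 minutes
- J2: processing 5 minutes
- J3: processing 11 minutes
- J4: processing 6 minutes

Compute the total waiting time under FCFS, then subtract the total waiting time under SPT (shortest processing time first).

FIFO (arrival order): J1 J2 J3 J4.
J1: waits 0, runs 0→12
J2: waits 12, runs 12→17
J3: waits 17, runs 17→28
J4: waits 28, runs 28→34
Sum = 0+12+17+28 = 57.
SPT (increasing processing time): J2 J4 J3 J1.
J2: waits 0, runs 0→5
J4: waits 5, runs 5→11
J3: waits 11, runs 11→22
J1: waits 22, runs 22→34
Sum = 0+5+11+22 = 38.
Difference = 57 − 38 = 19.

19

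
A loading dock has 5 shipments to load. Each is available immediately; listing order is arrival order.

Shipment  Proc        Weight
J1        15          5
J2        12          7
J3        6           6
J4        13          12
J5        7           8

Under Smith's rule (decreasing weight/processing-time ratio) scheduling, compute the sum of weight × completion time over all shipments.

WSPT (decreasing weight/processing-time ratio): J5 J3 J4 J2 J1.
J5: finishes 7, weight 8, w·C = 56
J3: finishes 13, weight 6, w·C = 78
J4: finishes 26, weight 12, w·C = 312
J2: finishes 38, weight 7, w·C = 266
J1: finishes 53, weight 5, w·C = 265
Sum = 56+78+312+266+265 = 977.

977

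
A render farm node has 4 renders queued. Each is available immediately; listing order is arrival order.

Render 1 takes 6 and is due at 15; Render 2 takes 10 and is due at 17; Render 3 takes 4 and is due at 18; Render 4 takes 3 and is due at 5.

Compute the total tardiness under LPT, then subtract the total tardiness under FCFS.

LPT (decreasing processing time): Render 2 Render 1 Render 3 Render 4.
Render 2: 0→10, due 17, tardiness 0
Render 1: 10→16, due 15, tardiness 1
Render 3: 16→20, due 18, tardiness 2
Render 4: 20→23, due 5, tardiness 18
Sum = 0+1+2+18 = 21.
FIFO (arrival order): Render 1 Render 2 Render 3 Render 4.
Render 1: 0→6, due 15, tardiness 0
Render 2: 6→16, due 17, tardiness 0
Render 3: 16→20, due 18, tardiness 2
Render 4: 20→23, due 5, tardiness 18
Sum = 0+0+2+18 = 20.
Difference = 21 − 20 = 1.

1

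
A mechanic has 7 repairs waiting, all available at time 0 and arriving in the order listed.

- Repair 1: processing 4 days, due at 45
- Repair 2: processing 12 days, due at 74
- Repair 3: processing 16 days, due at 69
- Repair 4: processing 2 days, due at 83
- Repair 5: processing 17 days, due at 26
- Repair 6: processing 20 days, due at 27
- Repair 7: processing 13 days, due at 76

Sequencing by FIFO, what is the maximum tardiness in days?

44

FIFO (arrival order): Repair 1 Repair 2 Repair 3 Repair 4 Repair 5 Repair 6 Repair 7.
Repair 1: 0→4, due 45, tardiness 0
Repair 2: 4→16, due 74, tardiness 0
Repair 3: 16→32, due 69, tardiness 0
Repair 4: 32→34, due 83, tardiness 0
Repair 5: 34→51, due 26, tardiness 25
Repair 6: 51→71, due 27, tardiness 44
Repair 7: 71→84, due 76, tardiness 8
Maximum = 44.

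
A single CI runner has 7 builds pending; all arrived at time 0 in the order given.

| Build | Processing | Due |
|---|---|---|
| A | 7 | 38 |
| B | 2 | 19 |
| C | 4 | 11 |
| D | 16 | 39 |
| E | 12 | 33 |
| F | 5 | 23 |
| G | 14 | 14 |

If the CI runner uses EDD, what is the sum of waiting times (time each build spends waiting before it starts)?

EDD (increasing due date): C G B F E A D.
C: waits 0, runs 0→4
G: waits 4, runs 4→18
B: waits 18, runs 18→20
F: waits 20, runs 20→25
E: waits 25, runs 25→37
A: waits 37, runs 37→44
D: waits 44, runs 44→60
Sum = 0+4+18+20+25+37+44 = 148.

148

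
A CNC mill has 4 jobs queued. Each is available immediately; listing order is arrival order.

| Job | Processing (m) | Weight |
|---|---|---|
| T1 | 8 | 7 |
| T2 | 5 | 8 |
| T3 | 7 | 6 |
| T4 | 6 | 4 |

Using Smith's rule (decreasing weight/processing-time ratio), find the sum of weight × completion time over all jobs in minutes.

WSPT (decreasing weight/processing-time ratio): T2 T1 T3 T4.
T2: finishes 5, weight 8, w·C = 40
T1: finishes 13, weight 7, w·C = 91
T3: finishes 20, weight 6, w·C = 120
T4: finishes 26, weight 4, w·C = 104
Sum = 40+91+120+104 = 355.

355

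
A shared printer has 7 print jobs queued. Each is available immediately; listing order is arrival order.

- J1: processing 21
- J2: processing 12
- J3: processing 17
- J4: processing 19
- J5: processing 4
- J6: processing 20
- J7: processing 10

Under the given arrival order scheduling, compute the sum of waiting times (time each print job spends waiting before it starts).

FIFO (arrival order): J1 J2 J3 J4 J5 J6 J7.
J1: waits 0, runs 0→21
J2: waits 21, runs 21→33
J3: waits 33, runs 33→50
J4: waits 50, runs 50→69
J5: waits 69, runs 69→73
J6: waits 73, runs 73→93
J7: waits 93, runs 93→103
Sum = 0+21+33+50+69+73+93 = 339.

339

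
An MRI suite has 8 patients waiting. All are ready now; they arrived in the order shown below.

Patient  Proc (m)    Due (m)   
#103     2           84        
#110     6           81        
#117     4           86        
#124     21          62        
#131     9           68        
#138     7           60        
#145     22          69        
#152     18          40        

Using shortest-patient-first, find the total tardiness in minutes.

SPT (increasing processing time): #103 #117 #110 #138 #131 #152 #124 #145.
#103: 0→2, due 84, tardiness 0
#117: 2→6, due 86, tardiness 0
#110: 6→12, due 81, tardiness 0
#138: 12→19, due 60, tardiness 0
#131: 19→28, due 68, tardiness 0
#152: 28→46, due 40, tardiness 6
#124: 46→67, due 62, tardiness 5
#145: 67→89, due 69, tardiness 20
Sum = 0+0+0+0+0+6+5+20 = 31.

31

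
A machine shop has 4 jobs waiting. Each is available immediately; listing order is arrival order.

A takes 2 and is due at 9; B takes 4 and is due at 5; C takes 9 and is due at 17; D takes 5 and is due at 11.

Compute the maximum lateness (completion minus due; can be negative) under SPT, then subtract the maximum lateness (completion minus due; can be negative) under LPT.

-10

SPT (increasing processing time): A B D C.
A: 0→2, due 9, lateness -7
B: 2→6, due 5, lateness 1
D: 6→11, due 11, lateness 0
C: 11→20, due 17, lateness 3
Maximum = 3.
LPT (decreasing processing time): C D B A.
C: 0→9, due 17, lateness -8
D: 9→14, due 11, lateness 3
B: 14→18, due 5, lateness 13
A: 18→20, due 9, lateness 11
Maximum = 13.
Difference = 3 − 13 = -10.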